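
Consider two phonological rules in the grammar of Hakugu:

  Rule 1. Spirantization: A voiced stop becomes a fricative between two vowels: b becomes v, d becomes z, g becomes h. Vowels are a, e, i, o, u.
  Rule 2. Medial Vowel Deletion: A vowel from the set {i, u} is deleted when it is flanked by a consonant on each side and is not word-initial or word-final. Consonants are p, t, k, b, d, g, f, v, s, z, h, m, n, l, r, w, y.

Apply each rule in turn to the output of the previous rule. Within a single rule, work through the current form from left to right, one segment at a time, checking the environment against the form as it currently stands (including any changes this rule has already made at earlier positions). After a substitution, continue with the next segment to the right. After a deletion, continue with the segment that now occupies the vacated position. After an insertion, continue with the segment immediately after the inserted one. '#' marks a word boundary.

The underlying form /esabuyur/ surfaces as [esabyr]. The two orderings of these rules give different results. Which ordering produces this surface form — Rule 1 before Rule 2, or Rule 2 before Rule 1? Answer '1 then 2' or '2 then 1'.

Order 1 then 2:
  1 Spirantization: [esabuyur] → [esavuyur]
  2 Medial Vowel Deletion: [esavuyur] → [esavyr]
  result: [esavyr]
Order 2 then 1:
  2 Medial Vowel Deletion: [esabuyur] → [esabyr]
  1 Spirantization: no change — [esabyr]
  result: [esabyr]

2 then 1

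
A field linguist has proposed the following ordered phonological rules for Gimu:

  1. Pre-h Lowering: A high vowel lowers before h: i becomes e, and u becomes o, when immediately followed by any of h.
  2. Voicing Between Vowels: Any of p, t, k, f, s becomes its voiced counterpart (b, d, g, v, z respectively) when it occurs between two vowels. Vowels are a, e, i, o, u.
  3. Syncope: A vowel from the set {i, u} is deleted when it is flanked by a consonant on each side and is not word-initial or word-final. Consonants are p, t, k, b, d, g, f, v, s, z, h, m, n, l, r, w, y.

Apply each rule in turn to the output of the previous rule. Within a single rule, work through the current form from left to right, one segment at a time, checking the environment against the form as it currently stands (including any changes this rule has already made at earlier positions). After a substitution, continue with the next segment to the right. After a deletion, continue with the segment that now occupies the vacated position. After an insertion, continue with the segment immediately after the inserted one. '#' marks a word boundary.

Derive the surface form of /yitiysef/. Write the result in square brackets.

[ydysef]

1 Pre-h Lowering: no change — [yitiysef]
2 Voicing Between Vowels: [yitiysef] → [yidiysef]
3 Syncope: [yidiysef] → [ydysef]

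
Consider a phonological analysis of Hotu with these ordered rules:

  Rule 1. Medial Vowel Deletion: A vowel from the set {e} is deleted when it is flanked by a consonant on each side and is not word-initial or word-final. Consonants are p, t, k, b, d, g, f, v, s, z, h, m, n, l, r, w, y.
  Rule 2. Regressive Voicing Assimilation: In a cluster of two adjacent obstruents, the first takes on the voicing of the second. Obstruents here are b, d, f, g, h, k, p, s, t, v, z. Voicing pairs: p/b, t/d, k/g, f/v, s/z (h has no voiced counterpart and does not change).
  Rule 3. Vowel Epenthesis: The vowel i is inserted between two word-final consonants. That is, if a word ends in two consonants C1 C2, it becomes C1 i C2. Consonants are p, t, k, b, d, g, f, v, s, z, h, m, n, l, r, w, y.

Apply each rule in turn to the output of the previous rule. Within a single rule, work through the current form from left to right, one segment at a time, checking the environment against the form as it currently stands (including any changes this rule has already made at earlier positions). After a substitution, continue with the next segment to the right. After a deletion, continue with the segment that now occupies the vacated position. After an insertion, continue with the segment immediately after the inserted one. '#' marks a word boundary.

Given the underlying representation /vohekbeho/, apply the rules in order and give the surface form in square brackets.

[vohgpho]

Rule 1 Medial Vowel Deletion: [vohekbeho] → [vohkbho]
Rule 2 Regressive Voicing Assimilation: [vohkbho] → [vohgpho]
Rule 3 Vowel Epenthesis: no change — [vohgpho]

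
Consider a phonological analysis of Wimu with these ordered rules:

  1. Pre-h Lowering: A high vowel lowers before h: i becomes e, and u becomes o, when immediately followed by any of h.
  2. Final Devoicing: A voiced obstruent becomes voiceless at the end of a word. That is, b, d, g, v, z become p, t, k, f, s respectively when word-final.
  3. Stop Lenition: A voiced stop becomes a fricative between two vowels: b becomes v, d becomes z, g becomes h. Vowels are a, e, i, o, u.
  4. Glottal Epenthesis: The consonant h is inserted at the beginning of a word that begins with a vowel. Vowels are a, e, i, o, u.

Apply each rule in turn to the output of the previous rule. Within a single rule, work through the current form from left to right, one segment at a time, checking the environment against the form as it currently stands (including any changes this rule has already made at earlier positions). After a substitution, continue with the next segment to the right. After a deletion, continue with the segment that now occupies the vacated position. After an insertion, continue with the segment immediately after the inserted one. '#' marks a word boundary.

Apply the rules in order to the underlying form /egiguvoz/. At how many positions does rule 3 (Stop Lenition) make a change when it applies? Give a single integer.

1 Pre-h Lowering: no change — [egiguvoz]
2 Final Devoicing: [egiguvoz] → [egiguvos]
3 Stop Lenition: [egiguvos] → [ehihuvos]
4 Glottal Epenthesis: [ehihuvos] → [hehihuvos]
Rule 3 changed 2 position(s).

2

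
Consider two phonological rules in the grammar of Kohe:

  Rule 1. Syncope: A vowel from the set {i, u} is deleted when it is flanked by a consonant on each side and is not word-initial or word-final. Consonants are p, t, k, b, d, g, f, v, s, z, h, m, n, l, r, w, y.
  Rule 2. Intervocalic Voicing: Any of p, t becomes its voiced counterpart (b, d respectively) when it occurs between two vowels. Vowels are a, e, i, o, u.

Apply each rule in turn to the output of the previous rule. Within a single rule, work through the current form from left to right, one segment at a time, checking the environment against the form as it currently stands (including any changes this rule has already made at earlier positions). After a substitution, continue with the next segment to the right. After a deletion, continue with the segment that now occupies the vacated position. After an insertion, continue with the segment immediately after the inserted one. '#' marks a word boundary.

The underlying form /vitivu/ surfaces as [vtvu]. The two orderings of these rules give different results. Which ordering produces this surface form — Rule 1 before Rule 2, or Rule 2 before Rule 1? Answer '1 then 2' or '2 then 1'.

1 then 2

Order 1 then 2:
  1 Syncope: [vitivu] → [vtvu]
  2 Intervocalic Voicing: no change — [vtvu]
  result: [vtvu]
Order 2 then 1:
  2 Intervocalic Voicing: [vitivu] → [vidivu]
  1 Syncope: [vidivu] → [vdvu]
  result: [vdvu]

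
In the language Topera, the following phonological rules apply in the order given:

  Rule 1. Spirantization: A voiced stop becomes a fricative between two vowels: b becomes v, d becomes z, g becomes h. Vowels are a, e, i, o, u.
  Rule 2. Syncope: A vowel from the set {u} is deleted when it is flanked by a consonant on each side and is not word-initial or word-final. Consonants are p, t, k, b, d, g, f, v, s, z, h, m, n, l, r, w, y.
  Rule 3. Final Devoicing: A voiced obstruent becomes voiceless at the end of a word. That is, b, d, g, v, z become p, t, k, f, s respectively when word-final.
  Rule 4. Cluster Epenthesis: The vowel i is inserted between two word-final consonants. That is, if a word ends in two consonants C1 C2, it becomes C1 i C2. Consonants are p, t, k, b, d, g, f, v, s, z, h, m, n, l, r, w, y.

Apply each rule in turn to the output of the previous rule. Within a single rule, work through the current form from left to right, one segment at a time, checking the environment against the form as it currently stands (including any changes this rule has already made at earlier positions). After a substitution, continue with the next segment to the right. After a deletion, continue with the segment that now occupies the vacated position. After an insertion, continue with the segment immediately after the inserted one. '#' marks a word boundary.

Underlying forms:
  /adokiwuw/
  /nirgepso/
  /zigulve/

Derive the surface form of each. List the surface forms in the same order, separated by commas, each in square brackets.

/adokiwuw/:
  Rule 1 Spirantization: [adokiwuw] → [azokiwuw]
  Rule 2 Syncope: [azokiwuw] → [azokiww]
  Rule 3 Final Devoicing: no change — [azokiww]
  Rule 4 Cluster Epenthesis: [azokiww] → [azokiwiw]
/nirgepso/:
  Rule 1 Spirantization: no change — [nirgepso]
  Rule 2 Syncope: no change — [nirgepso]
  Rule 3 Final Devoicing: no change — [nirgepso]
  Rule 4 Cluster Epenthesis: no change — [nirgepso]
/zigulve/:
  Rule 1 Spirantization: [zigulve] → [zihulve]
  Rule 2 Syncope: [zihulve] → [zihlve]
  Rule 3 Final Devoicing: no change — [zihlve]
  Rule 4 Cluster Epenthesis: no change — [zihlve]

[azokiwiw], [nirgepso], [zihlve]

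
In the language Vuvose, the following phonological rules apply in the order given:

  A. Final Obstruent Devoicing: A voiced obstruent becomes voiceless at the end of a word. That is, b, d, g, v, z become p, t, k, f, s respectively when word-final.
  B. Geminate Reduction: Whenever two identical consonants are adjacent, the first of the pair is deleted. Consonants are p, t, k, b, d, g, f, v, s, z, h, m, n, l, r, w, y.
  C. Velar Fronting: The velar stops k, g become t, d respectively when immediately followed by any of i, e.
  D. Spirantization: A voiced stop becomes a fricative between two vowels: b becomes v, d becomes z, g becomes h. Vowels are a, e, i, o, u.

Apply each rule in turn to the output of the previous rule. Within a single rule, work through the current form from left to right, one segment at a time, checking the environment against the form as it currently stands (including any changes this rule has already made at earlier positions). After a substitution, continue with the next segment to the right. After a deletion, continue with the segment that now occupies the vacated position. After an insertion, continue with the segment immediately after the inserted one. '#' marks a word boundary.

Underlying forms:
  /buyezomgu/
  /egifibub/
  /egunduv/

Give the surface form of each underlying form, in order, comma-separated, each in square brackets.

[buyezomgu], [ezifivup], [ehunduf]

/buyezomgu/:
  A Final Obstruent Devoicing: no change — [buyezomgu]
  B Geminate Reduction: no change — [buyezomgu]
  C Velar Fronting: no change — [buyezomgu]
  D Spirantization: no change — [buyezomgu]
/egifibub/:
  A Final Obstruent Devoicing: [egifibub] → [egifibup]
  B Geminate Reduction: no change — [egifibup]
  C Velar Fronting: [egifibup] → [edifibup]
  D Spirantization: [edifibup] → [ezifivup]
/egunduv/:
  A Final Obstruent Devoicing: [egunduv] → [egunduf]
  B Geminate Reduction: no change — [egunduf]
  C Velar Fronting: no change — [egunduf]
  D Spirantization: [egunduf] → [ehunduf]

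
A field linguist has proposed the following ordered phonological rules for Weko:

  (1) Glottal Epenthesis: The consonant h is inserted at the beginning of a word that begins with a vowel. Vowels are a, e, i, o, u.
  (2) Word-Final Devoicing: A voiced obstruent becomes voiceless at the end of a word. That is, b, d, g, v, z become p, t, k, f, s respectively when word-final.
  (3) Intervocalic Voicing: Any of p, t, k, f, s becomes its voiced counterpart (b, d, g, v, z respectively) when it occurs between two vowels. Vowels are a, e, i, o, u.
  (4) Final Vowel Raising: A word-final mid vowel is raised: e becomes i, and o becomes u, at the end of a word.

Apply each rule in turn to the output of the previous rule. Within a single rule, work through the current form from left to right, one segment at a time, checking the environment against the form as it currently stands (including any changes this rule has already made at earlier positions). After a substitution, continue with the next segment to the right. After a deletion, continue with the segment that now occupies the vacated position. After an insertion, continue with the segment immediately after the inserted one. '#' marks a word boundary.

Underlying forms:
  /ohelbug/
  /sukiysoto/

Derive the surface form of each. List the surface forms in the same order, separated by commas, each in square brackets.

[hohelbuk], [sugiysodu]

/ohelbug/:
  (1) Glottal Epenthesis: [ohelbug] → [hohelbug]
  (2) Word-Final Devoicing: [hohelbug] → [hohelbuk]
  (3) Intervocalic Voicing: no change — [hohelbuk]
  (4) Final Vowel Raising: no change — [hohelbuk]
/sukiysoto/:
  (1) Glottal Epenthesis: no change — [sukiysoto]
  (2) Word-Final Devoicing: no change — [sukiysoto]
  (3) Intervocalic Voicing: [sukiysoto] → [sugiysodo]
  (4) Final Vowel Raising: [sugiysodo] → [sugiysodu]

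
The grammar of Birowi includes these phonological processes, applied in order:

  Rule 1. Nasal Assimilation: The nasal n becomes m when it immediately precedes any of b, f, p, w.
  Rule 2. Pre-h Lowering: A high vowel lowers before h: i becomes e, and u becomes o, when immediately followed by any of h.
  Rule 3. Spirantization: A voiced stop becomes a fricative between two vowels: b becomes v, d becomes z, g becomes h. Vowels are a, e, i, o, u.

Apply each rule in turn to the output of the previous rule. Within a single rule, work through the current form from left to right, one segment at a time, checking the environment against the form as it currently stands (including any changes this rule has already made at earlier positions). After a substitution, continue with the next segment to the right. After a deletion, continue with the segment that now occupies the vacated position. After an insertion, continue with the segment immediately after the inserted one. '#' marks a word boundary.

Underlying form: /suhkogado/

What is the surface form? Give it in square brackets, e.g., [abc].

Rule 1 Nasal Assimilation: no change — [suhkogado]
Rule 2 Pre-h Lowering: [suhkogado] → [sohkogado]
Rule 3 Spirantization: [sohkogado] → [sohkohazo]

[sohkohazo]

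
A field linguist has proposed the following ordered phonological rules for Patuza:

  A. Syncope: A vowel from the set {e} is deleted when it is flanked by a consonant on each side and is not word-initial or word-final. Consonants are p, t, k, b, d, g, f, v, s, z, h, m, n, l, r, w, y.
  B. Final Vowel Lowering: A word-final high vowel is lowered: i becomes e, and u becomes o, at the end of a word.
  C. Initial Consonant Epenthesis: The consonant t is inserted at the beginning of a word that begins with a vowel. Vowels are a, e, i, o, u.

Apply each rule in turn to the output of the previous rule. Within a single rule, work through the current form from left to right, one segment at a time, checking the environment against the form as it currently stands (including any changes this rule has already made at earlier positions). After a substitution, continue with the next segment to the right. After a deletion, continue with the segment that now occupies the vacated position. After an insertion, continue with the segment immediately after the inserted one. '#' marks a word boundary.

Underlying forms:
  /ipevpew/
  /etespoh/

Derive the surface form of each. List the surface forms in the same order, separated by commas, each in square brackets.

[tipvpw], [tetspoh]

/ipevpew/:
  A Syncope: [ipevpew] → [ipvpw]
  B Final Vowel Lowering: no change — [ipvpw]
  C Initial Consonant Epenthesis: [ipvpw] → [tipvpw]
/etespoh/:
  A Syncope: [etespoh] → [etspoh]
  B Final Vowel Lowering: no change — [etspoh]
  C Initial Consonant Epenthesis: [etspoh] → [tetspoh]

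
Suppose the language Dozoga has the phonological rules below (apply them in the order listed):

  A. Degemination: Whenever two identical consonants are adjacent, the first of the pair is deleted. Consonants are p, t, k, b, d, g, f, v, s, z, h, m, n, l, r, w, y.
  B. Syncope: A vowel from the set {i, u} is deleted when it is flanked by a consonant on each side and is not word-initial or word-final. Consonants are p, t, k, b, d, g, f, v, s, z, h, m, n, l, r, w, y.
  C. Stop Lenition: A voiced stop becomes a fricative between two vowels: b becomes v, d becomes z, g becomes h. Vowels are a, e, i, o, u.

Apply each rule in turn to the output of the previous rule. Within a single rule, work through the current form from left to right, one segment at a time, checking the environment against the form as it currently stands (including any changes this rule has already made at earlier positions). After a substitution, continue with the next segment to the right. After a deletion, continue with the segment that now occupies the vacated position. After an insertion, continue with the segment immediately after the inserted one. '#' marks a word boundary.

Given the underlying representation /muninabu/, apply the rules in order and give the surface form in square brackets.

[mnnavu]

A Degemination: no change — [muninabu]
B Syncope: [muninabu] → [mnnabu]
C Stop Lenition: [mnnabu] → [mnnavu]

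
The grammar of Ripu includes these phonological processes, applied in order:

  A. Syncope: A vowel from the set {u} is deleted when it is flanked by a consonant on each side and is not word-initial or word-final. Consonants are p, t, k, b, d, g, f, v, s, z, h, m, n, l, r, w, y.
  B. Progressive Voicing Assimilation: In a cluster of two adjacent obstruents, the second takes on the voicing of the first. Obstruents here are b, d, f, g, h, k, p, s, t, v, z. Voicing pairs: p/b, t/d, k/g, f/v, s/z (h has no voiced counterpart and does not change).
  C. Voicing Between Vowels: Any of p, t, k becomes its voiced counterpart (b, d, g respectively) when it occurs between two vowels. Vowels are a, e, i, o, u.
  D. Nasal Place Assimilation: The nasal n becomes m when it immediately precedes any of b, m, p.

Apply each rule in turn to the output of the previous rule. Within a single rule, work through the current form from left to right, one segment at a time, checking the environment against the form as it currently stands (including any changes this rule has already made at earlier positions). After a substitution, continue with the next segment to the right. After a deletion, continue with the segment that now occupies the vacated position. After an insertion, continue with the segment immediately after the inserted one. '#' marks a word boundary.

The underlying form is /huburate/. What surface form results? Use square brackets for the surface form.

A Syncope: [huburate] → [hbrate]
B Progressive Voicing Assimilation: [hbrate] → [hprate]
C Voicing Between Vowels: [hprate] → [hprade]
D Nasal Place Assimilation: no change — [hprade]

[hprade]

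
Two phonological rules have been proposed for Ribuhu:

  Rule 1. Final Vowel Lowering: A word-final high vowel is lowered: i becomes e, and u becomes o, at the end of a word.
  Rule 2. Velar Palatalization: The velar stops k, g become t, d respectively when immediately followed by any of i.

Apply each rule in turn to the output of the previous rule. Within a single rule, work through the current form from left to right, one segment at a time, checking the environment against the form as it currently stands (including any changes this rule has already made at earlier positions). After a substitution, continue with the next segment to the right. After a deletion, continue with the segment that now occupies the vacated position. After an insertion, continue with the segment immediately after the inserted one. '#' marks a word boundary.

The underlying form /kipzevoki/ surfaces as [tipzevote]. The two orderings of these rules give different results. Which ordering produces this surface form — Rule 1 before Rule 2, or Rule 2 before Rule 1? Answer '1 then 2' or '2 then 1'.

Order 1 then 2:
  1 Final Vowel Lowering: [kipzevoki] → [kipzevoke]
  2 Velar Palatalization: [kipzevoke] → [tipzevoke]
  result: [tipzevoke]
Order 2 then 1:
  2 Velar Palatalization: [kipzevoki] → [tipzevoti]
  1 Final Vowel Lowering: [tipzevoti] → [tipzevote]
  result: [tipzevote]

2 then 1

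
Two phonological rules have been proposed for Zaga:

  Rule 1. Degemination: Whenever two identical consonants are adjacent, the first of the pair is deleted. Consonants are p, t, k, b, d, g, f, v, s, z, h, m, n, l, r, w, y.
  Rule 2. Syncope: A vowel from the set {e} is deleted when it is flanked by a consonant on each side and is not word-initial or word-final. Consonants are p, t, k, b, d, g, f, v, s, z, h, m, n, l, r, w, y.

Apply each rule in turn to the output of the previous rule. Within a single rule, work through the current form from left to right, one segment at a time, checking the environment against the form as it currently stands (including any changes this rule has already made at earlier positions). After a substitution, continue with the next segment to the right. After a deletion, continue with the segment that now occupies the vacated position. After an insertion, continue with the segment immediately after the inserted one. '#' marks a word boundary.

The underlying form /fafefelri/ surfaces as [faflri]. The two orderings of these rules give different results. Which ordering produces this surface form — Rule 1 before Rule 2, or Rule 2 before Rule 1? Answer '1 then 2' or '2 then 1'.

2 then 1

Order 1 then 2:
  1 Degemination: no change — [fafefelri]
  2 Syncope: [fafefelri] → [fafflri]
  result: [fafflri]
Order 2 then 1:
  2 Syncope: [fafefelri] → [fafflri]
  1 Degemination: [fafflri] → [faflri]
  result: [faflri]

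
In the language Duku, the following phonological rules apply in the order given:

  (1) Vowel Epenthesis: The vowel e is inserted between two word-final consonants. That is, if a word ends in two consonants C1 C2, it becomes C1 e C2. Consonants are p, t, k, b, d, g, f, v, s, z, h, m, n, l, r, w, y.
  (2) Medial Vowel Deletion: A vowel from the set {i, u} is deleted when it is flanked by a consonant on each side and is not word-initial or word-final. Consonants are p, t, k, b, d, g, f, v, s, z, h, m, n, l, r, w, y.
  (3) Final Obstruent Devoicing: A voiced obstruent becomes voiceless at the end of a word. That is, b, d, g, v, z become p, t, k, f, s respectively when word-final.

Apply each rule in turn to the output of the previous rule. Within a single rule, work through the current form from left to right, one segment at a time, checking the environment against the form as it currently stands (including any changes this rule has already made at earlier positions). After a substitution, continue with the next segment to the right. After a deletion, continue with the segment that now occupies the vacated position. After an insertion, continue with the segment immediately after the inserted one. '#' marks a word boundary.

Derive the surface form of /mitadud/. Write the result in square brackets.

[mtadt]

(1) Vowel Epenthesis: no change — [mitadud]
(2) Medial Vowel Deletion: [mitadud] → [mtadd]
(3) Final Obstruent Devoicing: [mtadd] → [mtadt]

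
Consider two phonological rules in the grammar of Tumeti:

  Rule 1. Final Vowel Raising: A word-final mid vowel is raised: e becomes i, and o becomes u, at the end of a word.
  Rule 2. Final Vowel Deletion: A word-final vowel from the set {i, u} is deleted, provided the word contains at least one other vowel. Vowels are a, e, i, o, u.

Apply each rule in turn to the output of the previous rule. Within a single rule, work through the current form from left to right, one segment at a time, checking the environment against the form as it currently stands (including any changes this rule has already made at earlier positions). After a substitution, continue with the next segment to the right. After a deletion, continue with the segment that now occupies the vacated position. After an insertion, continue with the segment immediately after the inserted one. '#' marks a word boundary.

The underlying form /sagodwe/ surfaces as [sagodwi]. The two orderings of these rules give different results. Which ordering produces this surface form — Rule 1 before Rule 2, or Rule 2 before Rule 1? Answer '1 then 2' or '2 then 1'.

Order 1 then 2:
  1 Final Vowel Raising: [sagodwe] → [sagodwi]
  2 Final Vowel Deletion: [sagodwi] → [sagodw]
  result: [sagodw]
Order 2 then 1:
  2 Final Vowel Deletion: no change — [sagodwe]
  1 Final Vowel Raising: [sagodwe] → [sagodwi]
  result: [sagodwi]

2 then 1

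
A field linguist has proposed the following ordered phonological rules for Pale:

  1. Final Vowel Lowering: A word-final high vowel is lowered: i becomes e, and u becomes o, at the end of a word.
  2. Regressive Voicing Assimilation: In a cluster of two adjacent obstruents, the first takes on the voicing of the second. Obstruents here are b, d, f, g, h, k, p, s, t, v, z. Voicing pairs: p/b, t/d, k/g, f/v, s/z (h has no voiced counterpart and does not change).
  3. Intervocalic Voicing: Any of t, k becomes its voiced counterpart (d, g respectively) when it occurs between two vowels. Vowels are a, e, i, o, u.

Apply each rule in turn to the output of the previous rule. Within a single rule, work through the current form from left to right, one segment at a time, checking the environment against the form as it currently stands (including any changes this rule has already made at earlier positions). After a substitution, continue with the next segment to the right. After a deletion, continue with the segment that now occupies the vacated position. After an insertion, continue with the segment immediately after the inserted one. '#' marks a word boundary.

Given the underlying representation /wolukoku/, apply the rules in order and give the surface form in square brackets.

[wolugogo]

1 Final Vowel Lowering: [wolukoku] → [wolukoko]
2 Regressive Voicing Assimilation: no change — [wolukoko]
3 Intervocalic Voicing: [wolukoko] → [wolugogo]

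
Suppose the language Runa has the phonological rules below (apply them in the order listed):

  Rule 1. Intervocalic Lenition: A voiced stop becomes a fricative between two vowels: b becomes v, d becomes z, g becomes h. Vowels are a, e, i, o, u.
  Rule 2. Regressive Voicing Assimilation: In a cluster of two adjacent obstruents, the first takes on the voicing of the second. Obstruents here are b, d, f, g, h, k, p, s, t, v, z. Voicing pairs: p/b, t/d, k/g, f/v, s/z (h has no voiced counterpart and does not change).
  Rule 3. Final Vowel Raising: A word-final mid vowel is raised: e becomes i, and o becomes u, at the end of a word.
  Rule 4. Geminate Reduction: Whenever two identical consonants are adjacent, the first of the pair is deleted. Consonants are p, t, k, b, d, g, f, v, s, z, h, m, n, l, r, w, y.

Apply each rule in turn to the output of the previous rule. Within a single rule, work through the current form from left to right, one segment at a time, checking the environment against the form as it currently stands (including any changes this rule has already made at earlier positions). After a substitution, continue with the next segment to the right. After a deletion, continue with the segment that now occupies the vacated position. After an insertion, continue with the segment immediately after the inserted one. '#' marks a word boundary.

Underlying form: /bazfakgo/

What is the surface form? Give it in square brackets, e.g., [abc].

Rule 1 Intervocalic Lenition: no change — [bazfakgo]
Rule 2 Regressive Voicing Assimilation: [bazfakgo] → [basfaggo]
Rule 3 Final Vowel Raising: [basfaggo] → [basfaggu]
Rule 4 Geminate Reduction: [basfaggu] → [basfagu]

[basfagu]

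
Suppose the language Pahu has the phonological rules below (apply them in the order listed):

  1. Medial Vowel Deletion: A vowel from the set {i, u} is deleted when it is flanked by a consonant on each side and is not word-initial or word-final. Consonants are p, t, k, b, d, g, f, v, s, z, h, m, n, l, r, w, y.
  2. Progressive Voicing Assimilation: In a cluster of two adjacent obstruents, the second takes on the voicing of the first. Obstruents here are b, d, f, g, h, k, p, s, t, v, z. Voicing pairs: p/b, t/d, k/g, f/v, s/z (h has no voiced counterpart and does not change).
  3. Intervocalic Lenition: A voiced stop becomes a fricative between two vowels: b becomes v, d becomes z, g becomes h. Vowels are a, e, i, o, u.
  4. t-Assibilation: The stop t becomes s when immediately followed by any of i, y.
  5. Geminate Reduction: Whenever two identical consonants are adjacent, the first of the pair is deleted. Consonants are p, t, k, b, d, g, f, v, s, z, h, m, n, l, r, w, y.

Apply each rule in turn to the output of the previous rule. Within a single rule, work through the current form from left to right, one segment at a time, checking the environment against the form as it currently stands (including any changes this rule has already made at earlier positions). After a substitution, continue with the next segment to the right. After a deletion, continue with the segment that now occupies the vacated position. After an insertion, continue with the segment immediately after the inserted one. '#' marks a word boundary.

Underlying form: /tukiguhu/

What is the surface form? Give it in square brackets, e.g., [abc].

[tkhu]

1 Medial Vowel Deletion: [tukiguhu] → [tkghu]
2 Progressive Voicing Assimilation: [tkghu] → [tkkhu]
3 Intervocalic Lenition: no change — [tkkhu]
4 t-Assibilation: no change — [tkkhu]
5 Geminate Reduction: [tkkhu] → [tkhu]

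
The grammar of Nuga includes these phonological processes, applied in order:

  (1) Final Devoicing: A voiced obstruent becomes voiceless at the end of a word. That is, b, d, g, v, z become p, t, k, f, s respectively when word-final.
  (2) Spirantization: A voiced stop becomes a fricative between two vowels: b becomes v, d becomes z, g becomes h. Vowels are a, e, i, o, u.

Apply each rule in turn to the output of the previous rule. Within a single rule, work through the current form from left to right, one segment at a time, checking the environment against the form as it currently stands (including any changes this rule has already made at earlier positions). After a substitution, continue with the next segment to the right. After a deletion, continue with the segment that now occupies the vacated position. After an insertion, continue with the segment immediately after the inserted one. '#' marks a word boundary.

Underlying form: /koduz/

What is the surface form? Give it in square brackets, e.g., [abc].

[kozus]

(1) Final Devoicing: [koduz] → [kodus]
(2) Spirantization: [kodus] → [kozus]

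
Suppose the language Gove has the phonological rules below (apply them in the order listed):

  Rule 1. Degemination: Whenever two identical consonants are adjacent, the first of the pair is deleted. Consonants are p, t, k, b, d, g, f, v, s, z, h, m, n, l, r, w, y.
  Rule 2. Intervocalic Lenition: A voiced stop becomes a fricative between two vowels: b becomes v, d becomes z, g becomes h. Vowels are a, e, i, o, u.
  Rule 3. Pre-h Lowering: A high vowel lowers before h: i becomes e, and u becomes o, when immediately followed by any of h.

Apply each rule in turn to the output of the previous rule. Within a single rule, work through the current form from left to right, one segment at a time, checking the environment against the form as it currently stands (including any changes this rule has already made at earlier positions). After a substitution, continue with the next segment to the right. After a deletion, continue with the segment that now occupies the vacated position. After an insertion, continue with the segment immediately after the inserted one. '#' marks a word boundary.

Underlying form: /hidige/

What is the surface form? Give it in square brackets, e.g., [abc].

[hizehe]

Rule 1 Degemination: no change — [hidige]
Rule 2 Intervocalic Lenition: [hidige] → [hizihe]
Rule 3 Pre-h Lowering: [hizihe] → [hizehe]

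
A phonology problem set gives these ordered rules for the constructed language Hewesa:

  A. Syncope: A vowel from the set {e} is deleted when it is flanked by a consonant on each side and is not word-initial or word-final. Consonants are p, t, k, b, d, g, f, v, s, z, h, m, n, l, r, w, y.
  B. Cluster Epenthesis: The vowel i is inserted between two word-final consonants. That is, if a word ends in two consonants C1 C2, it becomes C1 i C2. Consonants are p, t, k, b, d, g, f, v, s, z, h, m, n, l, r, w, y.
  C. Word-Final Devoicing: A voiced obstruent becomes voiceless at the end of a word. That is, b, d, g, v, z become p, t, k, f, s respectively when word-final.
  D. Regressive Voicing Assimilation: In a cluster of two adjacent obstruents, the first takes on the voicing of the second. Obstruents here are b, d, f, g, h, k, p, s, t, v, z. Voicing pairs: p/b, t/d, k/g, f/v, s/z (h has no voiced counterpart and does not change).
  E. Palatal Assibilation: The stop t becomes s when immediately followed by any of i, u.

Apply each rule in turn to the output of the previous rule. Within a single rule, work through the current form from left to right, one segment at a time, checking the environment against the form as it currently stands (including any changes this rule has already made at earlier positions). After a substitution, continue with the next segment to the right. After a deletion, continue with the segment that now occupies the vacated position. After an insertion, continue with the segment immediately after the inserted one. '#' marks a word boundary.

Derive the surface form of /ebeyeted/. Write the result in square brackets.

[ebysit]

A Syncope: [ebeyeted] → [ebytd]
B Cluster Epenthesis: [ebytd] → [ebytid]
C Word-Final Devoicing: [ebytid] → [ebytit]
D Regressive Voicing Assimilation: no change — [ebytit]
E Palatal Assibilation: [ebytit] → [ebysit]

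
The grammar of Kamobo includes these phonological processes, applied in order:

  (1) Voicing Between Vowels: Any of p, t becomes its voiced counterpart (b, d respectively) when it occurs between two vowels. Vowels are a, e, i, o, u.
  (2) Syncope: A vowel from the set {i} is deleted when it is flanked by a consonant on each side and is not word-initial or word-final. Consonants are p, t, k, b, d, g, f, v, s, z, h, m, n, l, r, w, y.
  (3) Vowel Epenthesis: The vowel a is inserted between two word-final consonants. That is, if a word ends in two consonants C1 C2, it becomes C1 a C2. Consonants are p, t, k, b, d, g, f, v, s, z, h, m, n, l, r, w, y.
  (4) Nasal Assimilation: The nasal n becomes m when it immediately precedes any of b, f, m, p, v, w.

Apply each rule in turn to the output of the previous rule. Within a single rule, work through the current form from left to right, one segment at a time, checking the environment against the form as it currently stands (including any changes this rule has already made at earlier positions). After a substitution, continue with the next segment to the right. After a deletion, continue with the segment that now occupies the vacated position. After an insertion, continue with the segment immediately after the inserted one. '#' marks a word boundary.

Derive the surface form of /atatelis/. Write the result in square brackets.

(1) Voicing Between Vowels: [atatelis] → [adadelis]
(2) Syncope: [adadelis] → [adadels]
(3) Vowel Epenthesis: [adadels] → [adadelas]
(4) Nasal Assimilation: no change — [adadelas]

[adadelas]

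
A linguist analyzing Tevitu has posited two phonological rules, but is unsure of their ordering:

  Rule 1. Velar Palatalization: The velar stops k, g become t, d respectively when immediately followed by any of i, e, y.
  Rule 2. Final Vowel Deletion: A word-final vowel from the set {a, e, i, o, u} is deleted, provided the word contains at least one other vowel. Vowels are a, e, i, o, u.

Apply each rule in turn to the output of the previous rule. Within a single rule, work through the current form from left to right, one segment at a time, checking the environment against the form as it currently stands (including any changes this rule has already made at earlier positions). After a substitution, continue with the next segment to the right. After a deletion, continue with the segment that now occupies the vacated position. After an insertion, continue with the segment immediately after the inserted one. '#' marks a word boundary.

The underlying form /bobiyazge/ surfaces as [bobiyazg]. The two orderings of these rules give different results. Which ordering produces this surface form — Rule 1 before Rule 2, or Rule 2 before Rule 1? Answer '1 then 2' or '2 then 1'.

2 then 1

Order 1 then 2:
  1 Velar Palatalization: [bobiyazge] → [bobiyazde]
  2 Final Vowel Deletion: [bobiyazde] → [bobiyazd]
  result: [bobiyazd]
Order 2 then 1:
  2 Final Vowel Deletion: [bobiyazge] → [bobiyazg]
  1 Velar Palatalization: no change — [bobiyazg]
  result: [bobiyazg]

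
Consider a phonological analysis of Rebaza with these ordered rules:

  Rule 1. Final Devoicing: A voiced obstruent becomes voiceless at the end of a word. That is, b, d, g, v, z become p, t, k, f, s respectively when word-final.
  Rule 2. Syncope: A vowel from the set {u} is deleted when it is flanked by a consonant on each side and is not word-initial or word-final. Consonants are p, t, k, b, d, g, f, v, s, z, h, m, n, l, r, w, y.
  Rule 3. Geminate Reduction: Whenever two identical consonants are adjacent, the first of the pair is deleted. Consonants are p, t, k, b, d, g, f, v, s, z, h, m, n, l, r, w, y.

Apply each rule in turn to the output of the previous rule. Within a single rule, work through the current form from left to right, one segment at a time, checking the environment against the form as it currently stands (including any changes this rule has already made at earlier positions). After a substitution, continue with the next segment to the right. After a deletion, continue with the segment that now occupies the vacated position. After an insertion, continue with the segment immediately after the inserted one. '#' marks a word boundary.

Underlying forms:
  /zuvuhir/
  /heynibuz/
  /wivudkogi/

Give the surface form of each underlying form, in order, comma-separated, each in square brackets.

[zvhir], [heynibs], [wivdkogi]

/zuvuhir/:
  Rule 1 Final Devoicing: no change — [zuvuhir]
  Rule 2 Syncope: [zuvuhir] → [zvhir]
  Rule 3 Geminate Reduction: no change — [zvhir]
/heynibuz/:
  Rule 1 Final Devoicing: [heynibuz] → [heynibus]
  Rule 2 Syncope: [heynibus] → [heynibs]
  Rule 3 Geminate Reduction: no change — [heynibs]
/wivudkogi/:
  Rule 1 Final Devoicing: no change — [wivudkogi]
  Rule 2 Syncope: [wivudkogi] → [wivdkogi]
  Rule 3 Geminate Reduction: no change — [wivdkogi]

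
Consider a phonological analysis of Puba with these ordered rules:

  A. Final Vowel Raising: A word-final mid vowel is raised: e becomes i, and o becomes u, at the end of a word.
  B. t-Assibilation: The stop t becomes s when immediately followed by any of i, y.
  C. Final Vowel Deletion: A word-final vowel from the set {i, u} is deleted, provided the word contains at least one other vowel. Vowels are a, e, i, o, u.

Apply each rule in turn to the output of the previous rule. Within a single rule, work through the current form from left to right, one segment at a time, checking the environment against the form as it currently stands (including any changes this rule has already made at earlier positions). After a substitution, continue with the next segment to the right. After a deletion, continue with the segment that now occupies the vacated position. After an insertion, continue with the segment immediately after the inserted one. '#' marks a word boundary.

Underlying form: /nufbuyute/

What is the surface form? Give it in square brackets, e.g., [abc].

[nufbuyus]

A Final Vowel Raising: [nufbuyute] → [nufbuyuti]
B t-Assibilation: [nufbuyuti] → [nufbuyusi]
C Final Vowel Deletion: [nufbuyusi] → [nufbuyus]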